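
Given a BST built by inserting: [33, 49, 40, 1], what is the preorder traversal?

Tree insertion order: [33, 49, 40, 1]
Tree (level-order array): [33, 1, 49, None, None, 40]
Preorder traversal: [33, 1, 49, 40]


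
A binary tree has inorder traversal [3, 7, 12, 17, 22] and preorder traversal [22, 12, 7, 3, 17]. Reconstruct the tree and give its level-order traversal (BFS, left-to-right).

Inorder:  [3, 7, 12, 17, 22]
Preorder: [22, 12, 7, 3, 17]
Algorithm: preorder visits root first, so consume preorder in order;
for each root, split the current inorder slice at that value into
left-subtree inorder and right-subtree inorder, then recurse.
Recursive splits:
  root=22; inorder splits into left=[3, 7, 12, 17], right=[]
  root=12; inorder splits into left=[3, 7], right=[17]
  root=7; inorder splits into left=[3], right=[]
  root=3; inorder splits into left=[], right=[]
  root=17; inorder splits into left=[], right=[]
Reconstructed level-order: [22, 12, 7, 17, 3]


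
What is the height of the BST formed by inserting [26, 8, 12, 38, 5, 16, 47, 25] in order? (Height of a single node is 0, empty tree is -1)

Insertion order: [26, 8, 12, 38, 5, 16, 47, 25]
Tree (level-order array): [26, 8, 38, 5, 12, None, 47, None, None, None, 16, None, None, None, 25]
Compute height bottom-up (empty subtree = -1):
  height(5) = 1 + max(-1, -1) = 0
  height(25) = 1 + max(-1, -1) = 0
  height(16) = 1 + max(-1, 0) = 1
  height(12) = 1 + max(-1, 1) = 2
  height(8) = 1 + max(0, 2) = 3
  height(47) = 1 + max(-1, -1) = 0
  height(38) = 1 + max(-1, 0) = 1
  height(26) = 1 + max(3, 1) = 4
Height = 4


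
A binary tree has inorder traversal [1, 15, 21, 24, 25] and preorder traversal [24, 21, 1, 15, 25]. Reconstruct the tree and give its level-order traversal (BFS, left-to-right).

Inorder:  [1, 15, 21, 24, 25]
Preorder: [24, 21, 1, 15, 25]
Algorithm: preorder visits root first, so consume preorder in order;
for each root, split the current inorder slice at that value into
left-subtree inorder and right-subtree inorder, then recurse.
Recursive splits:
  root=24; inorder splits into left=[1, 15, 21], right=[25]
  root=21; inorder splits into left=[1, 15], right=[]
  root=1; inorder splits into left=[], right=[15]
  root=15; inorder splits into left=[], right=[]
  root=25; inorder splits into left=[], right=[]
Reconstructed level-order: [24, 21, 25, 1, 15]


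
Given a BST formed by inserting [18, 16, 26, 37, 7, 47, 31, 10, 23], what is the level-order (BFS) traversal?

Tree insertion order: [18, 16, 26, 37, 7, 47, 31, 10, 23]
Tree (level-order array): [18, 16, 26, 7, None, 23, 37, None, 10, None, None, 31, 47]
BFS from the root, enqueuing left then right child of each popped node:
  queue [18] -> pop 18, enqueue [16, 26], visited so far: [18]
  queue [16, 26] -> pop 16, enqueue [7], visited so far: [18, 16]
  queue [26, 7] -> pop 26, enqueue [23, 37], visited so far: [18, 16, 26]
  queue [7, 23, 37] -> pop 7, enqueue [10], visited so far: [18, 16, 26, 7]
  queue [23, 37, 10] -> pop 23, enqueue [none], visited so far: [18, 16, 26, 7, 23]
  queue [37, 10] -> pop 37, enqueue [31, 47], visited so far: [18, 16, 26, 7, 23, 37]
  queue [10, 31, 47] -> pop 10, enqueue [none], visited so far: [18, 16, 26, 7, 23, 37, 10]
  queue [31, 47] -> pop 31, enqueue [none], visited so far: [18, 16, 26, 7, 23, 37, 10, 31]
  queue [47] -> pop 47, enqueue [none], visited so far: [18, 16, 26, 7, 23, 37, 10, 31, 47]
Result: [18, 16, 26, 7, 23, 37, 10, 31, 47]


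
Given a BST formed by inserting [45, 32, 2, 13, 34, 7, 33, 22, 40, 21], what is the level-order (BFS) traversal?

Tree insertion order: [45, 32, 2, 13, 34, 7, 33, 22, 40, 21]
Tree (level-order array): [45, 32, None, 2, 34, None, 13, 33, 40, 7, 22, None, None, None, None, None, None, 21]
BFS from the root, enqueuing left then right child of each popped node:
  queue [45] -> pop 45, enqueue [32], visited so far: [45]
  queue [32] -> pop 32, enqueue [2, 34], visited so far: [45, 32]
  queue [2, 34] -> pop 2, enqueue [13], visited so far: [45, 32, 2]
  queue [34, 13] -> pop 34, enqueue [33, 40], visited so far: [45, 32, 2, 34]
  queue [13, 33, 40] -> pop 13, enqueue [7, 22], visited so far: [45, 32, 2, 34, 13]
  queue [33, 40, 7, 22] -> pop 33, enqueue [none], visited so far: [45, 32, 2, 34, 13, 33]
  queue [40, 7, 22] -> pop 40, enqueue [none], visited so far: [45, 32, 2, 34, 13, 33, 40]
  queue [7, 22] -> pop 7, enqueue [none], visited so far: [45, 32, 2, 34, 13, 33, 40, 7]
  queue [22] -> pop 22, enqueue [21], visited so far: [45, 32, 2, 34, 13, 33, 40, 7, 22]
  queue [21] -> pop 21, enqueue [none], visited so far: [45, 32, 2, 34, 13, 33, 40, 7, 22, 21]
Result: [45, 32, 2, 34, 13, 33, 40, 7, 22, 21]


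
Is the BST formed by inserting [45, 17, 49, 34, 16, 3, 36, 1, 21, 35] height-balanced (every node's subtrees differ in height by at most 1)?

Tree (level-order array): [45, 17, 49, 16, 34, None, None, 3, None, 21, 36, 1, None, None, None, 35]
Definition: a tree is height-balanced if, at every node, |h(left) - h(right)| <= 1 (empty subtree has height -1).
Bottom-up per-node check:
  node 1: h_left=-1, h_right=-1, diff=0 [OK], height=0
  node 3: h_left=0, h_right=-1, diff=1 [OK], height=1
  node 16: h_left=1, h_right=-1, diff=2 [FAIL (|1--1|=2 > 1)], height=2
  node 21: h_left=-1, h_right=-1, diff=0 [OK], height=0
  node 35: h_left=-1, h_right=-1, diff=0 [OK], height=0
  node 36: h_left=0, h_right=-1, diff=1 [OK], height=1
  node 34: h_left=0, h_right=1, diff=1 [OK], height=2
  node 17: h_left=2, h_right=2, diff=0 [OK], height=3
  node 49: h_left=-1, h_right=-1, diff=0 [OK], height=0
  node 45: h_left=3, h_right=0, diff=3 [FAIL (|3-0|=3 > 1)], height=4
Node 16 violates the condition: |1 - -1| = 2 > 1.
Result: Not balanced


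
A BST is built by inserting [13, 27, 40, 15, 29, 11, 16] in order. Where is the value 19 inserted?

Starting tree (level order): [13, 11, 27, None, None, 15, 40, None, 16, 29]
Insertion path: 13 -> 27 -> 15 -> 16
Result: insert 19 as right child of 16
Final tree (level order): [13, 11, 27, None, None, 15, 40, None, 16, 29, None, None, 19]


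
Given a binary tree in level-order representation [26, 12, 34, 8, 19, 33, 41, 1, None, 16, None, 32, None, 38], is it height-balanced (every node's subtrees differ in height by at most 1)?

Tree (level-order array): [26, 12, 34, 8, 19, 33, 41, 1, None, 16, None, 32, None, 38]
Definition: a tree is height-balanced if, at every node, |h(left) - h(right)| <= 1 (empty subtree has height -1).
Bottom-up per-node check:
  node 1: h_left=-1, h_right=-1, diff=0 [OK], height=0
  node 8: h_left=0, h_right=-1, diff=1 [OK], height=1
  node 16: h_left=-1, h_right=-1, diff=0 [OK], height=0
  node 19: h_left=0, h_right=-1, diff=1 [OK], height=1
  node 12: h_left=1, h_right=1, diff=0 [OK], height=2
  node 32: h_left=-1, h_right=-1, diff=0 [OK], height=0
  node 33: h_left=0, h_right=-1, diff=1 [OK], height=1
  node 38: h_left=-1, h_right=-1, diff=0 [OK], height=0
  node 41: h_left=0, h_right=-1, diff=1 [OK], height=1
  node 34: h_left=1, h_right=1, diff=0 [OK], height=2
  node 26: h_left=2, h_right=2, diff=0 [OK], height=3
All nodes satisfy the balance condition.
Result: Balanced


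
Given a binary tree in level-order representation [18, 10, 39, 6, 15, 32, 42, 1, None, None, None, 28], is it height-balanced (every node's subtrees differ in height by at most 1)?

Tree (level-order array): [18, 10, 39, 6, 15, 32, 42, 1, None, None, None, 28]
Definition: a tree is height-balanced if, at every node, |h(left) - h(right)| <= 1 (empty subtree has height -1).
Bottom-up per-node check:
  node 1: h_left=-1, h_right=-1, diff=0 [OK], height=0
  node 6: h_left=0, h_right=-1, diff=1 [OK], height=1
  node 15: h_left=-1, h_right=-1, diff=0 [OK], height=0
  node 10: h_left=1, h_right=0, diff=1 [OK], height=2
  node 28: h_left=-1, h_right=-1, diff=0 [OK], height=0
  node 32: h_left=0, h_right=-1, diff=1 [OK], height=1
  node 42: h_left=-1, h_right=-1, diff=0 [OK], height=0
  node 39: h_left=1, h_right=0, diff=1 [OK], height=2
  node 18: h_left=2, h_right=2, diff=0 [OK], height=3
All nodes satisfy the balance condition.
Result: Balanced


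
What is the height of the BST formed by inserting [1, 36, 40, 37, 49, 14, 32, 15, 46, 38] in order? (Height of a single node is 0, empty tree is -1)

Insertion order: [1, 36, 40, 37, 49, 14, 32, 15, 46, 38]
Tree (level-order array): [1, None, 36, 14, 40, None, 32, 37, 49, 15, None, None, 38, 46]
Compute height bottom-up (empty subtree = -1):
  height(15) = 1 + max(-1, -1) = 0
  height(32) = 1 + max(0, -1) = 1
  height(14) = 1 + max(-1, 1) = 2
  height(38) = 1 + max(-1, -1) = 0
  height(37) = 1 + max(-1, 0) = 1
  height(46) = 1 + max(-1, -1) = 0
  height(49) = 1 + max(0, -1) = 1
  height(40) = 1 + max(1, 1) = 2
  height(36) = 1 + max(2, 2) = 3
  height(1) = 1 + max(-1, 3) = 4
Height = 4


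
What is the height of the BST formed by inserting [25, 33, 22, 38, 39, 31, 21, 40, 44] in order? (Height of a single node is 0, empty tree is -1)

Insertion order: [25, 33, 22, 38, 39, 31, 21, 40, 44]
Tree (level-order array): [25, 22, 33, 21, None, 31, 38, None, None, None, None, None, 39, None, 40, None, 44]
Compute height bottom-up (empty subtree = -1):
  height(21) = 1 + max(-1, -1) = 0
  height(22) = 1 + max(0, -1) = 1
  height(31) = 1 + max(-1, -1) = 0
  height(44) = 1 + max(-1, -1) = 0
  height(40) = 1 + max(-1, 0) = 1
  height(39) = 1 + max(-1, 1) = 2
  height(38) = 1 + max(-1, 2) = 3
  height(33) = 1 + max(0, 3) = 4
  height(25) = 1 + max(1, 4) = 5
Height = 5


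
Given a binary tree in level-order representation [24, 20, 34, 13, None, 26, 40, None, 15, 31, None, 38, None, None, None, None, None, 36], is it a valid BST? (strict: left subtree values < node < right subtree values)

Level-order array: [24, 20, 34, 13, None, 26, 40, None, 15, 31, None, 38, None, None, None, None, None, 36]
Validate using subtree bounds (lo, hi): at each node, require lo < value < hi,
then recurse left with hi=value and right with lo=value.
Preorder trace (stopping at first violation):
  at node 24 with bounds (-inf, +inf): OK
  at node 20 with bounds (-inf, 24): OK
  at node 13 with bounds (-inf, 20): OK
  at node 15 with bounds (13, 20): OK
  at node 34 with bounds (24, +inf): OK
  at node 26 with bounds (24, 34): OK
  at node 31 with bounds (24, 26): VIOLATION
Node 31 violates its bound: not (24 < 31 < 26).
Result: Not a valid BST


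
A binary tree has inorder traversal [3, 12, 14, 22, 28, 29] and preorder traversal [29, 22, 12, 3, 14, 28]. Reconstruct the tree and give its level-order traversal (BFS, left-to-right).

Inorder:  [3, 12, 14, 22, 28, 29]
Preorder: [29, 22, 12, 3, 14, 28]
Algorithm: preorder visits root first, so consume preorder in order;
for each root, split the current inorder slice at that value into
left-subtree inorder and right-subtree inorder, then recurse.
Recursive splits:
  root=29; inorder splits into left=[3, 12, 14, 22, 28], right=[]
  root=22; inorder splits into left=[3, 12, 14], right=[28]
  root=12; inorder splits into left=[3], right=[14]
  root=3; inorder splits into left=[], right=[]
  root=14; inorder splits into left=[], right=[]
  root=28; inorder splits into left=[], right=[]
Reconstructed level-order: [29, 22, 12, 28, 3, 14]


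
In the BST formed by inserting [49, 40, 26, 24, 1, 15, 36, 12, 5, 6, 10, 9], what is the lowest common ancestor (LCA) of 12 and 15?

Tree insertion order: [49, 40, 26, 24, 1, 15, 36, 12, 5, 6, 10, 9]
Tree (level-order array): [49, 40, None, 26, None, 24, 36, 1, None, None, None, None, 15, 12, None, 5, None, None, 6, None, 10, 9]
In a BST, the LCA of p=12, q=15 is the first node v on the
root-to-leaf path with p <= v <= q (go left if both < v, right if both > v).
Walk from root:
  at 49: both 12 and 15 < 49, go left
  at 40: both 12 and 15 < 40, go left
  at 26: both 12 and 15 < 26, go left
  at 24: both 12 and 15 < 24, go left
  at 1: both 12 and 15 > 1, go right
  at 15: 12 <= 15 <= 15, this is the LCA
LCA = 15


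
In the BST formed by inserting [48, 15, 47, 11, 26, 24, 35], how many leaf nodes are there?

Tree built from: [48, 15, 47, 11, 26, 24, 35]
Tree (level-order array): [48, 15, None, 11, 47, None, None, 26, None, 24, 35]
Rule: A leaf has 0 children.
Per-node child counts:
  node 48: 1 child(ren)
  node 15: 2 child(ren)
  node 11: 0 child(ren)
  node 47: 1 child(ren)
  node 26: 2 child(ren)
  node 24: 0 child(ren)
  node 35: 0 child(ren)
Matching nodes: [11, 24, 35]
Count of leaf nodes: 3


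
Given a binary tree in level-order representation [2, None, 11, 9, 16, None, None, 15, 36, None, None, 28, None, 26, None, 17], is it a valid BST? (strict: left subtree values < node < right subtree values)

Level-order array: [2, None, 11, 9, 16, None, None, 15, 36, None, None, 28, None, 26, None, 17]
Validate using subtree bounds (lo, hi): at each node, require lo < value < hi,
then recurse left with hi=value and right with lo=value.
Preorder trace (stopping at first violation):
  at node 2 with bounds (-inf, +inf): OK
  at node 11 with bounds (2, +inf): OK
  at node 9 with bounds (2, 11): OK
  at node 16 with bounds (11, +inf): OK
  at node 15 with bounds (11, 16): OK
  at node 36 with bounds (16, +inf): OK
  at node 28 with bounds (16, 36): OK
  at node 26 with bounds (16, 28): OK
  at node 17 with bounds (16, 26): OK
No violation found at any node.
Result: Valid BST


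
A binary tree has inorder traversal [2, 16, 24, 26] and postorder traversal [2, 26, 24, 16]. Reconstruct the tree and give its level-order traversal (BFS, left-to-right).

Inorder:   [2, 16, 24, 26]
Postorder: [2, 26, 24, 16]
Algorithm: postorder visits root last, so walk postorder right-to-left;
each value is the root of the current inorder slice — split it at that
value, recurse on the right subtree first, then the left.
Recursive splits:
  root=16; inorder splits into left=[2], right=[24, 26]
  root=24; inorder splits into left=[], right=[26]
  root=26; inorder splits into left=[], right=[]
  root=2; inorder splits into left=[], right=[]
Reconstructed level-order: [16, 2, 24, 26]


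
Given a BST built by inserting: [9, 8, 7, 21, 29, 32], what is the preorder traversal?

Tree insertion order: [9, 8, 7, 21, 29, 32]
Tree (level-order array): [9, 8, 21, 7, None, None, 29, None, None, None, 32]
Preorder traversal: [9, 8, 7, 21, 29, 32]


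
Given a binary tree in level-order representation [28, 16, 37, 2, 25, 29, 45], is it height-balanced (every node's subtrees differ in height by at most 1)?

Tree (level-order array): [28, 16, 37, 2, 25, 29, 45]
Definition: a tree is height-balanced if, at every node, |h(left) - h(right)| <= 1 (empty subtree has height -1).
Bottom-up per-node check:
  node 2: h_left=-1, h_right=-1, diff=0 [OK], height=0
  node 25: h_left=-1, h_right=-1, diff=0 [OK], height=0
  node 16: h_left=0, h_right=0, diff=0 [OK], height=1
  node 29: h_left=-1, h_right=-1, diff=0 [OK], height=0
  node 45: h_left=-1, h_right=-1, diff=0 [OK], height=0
  node 37: h_left=0, h_right=0, diff=0 [OK], height=1
  node 28: h_left=1, h_right=1, diff=0 [OK], height=2
All nodes satisfy the balance condition.
Result: Balanced


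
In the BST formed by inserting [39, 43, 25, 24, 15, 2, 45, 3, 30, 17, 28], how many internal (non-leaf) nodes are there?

Tree built from: [39, 43, 25, 24, 15, 2, 45, 3, 30, 17, 28]
Tree (level-order array): [39, 25, 43, 24, 30, None, 45, 15, None, 28, None, None, None, 2, 17, None, None, None, 3]
Rule: An internal node has at least one child.
Per-node child counts:
  node 39: 2 child(ren)
  node 25: 2 child(ren)
  node 24: 1 child(ren)
  node 15: 2 child(ren)
  node 2: 1 child(ren)
  node 3: 0 child(ren)
  node 17: 0 child(ren)
  node 30: 1 child(ren)
  node 28: 0 child(ren)
  node 43: 1 child(ren)
  node 45: 0 child(ren)
Matching nodes: [39, 25, 24, 15, 2, 30, 43]
Count of internal (non-leaf) nodes: 7


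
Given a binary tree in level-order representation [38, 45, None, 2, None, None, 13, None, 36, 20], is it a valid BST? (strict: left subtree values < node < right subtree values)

Level-order array: [38, 45, None, 2, None, None, 13, None, 36, 20]
Validate using subtree bounds (lo, hi): at each node, require lo < value < hi,
then recurse left with hi=value and right with lo=value.
Preorder trace (stopping at first violation):
  at node 38 with bounds (-inf, +inf): OK
  at node 45 with bounds (-inf, 38): VIOLATION
Node 45 violates its bound: not (-inf < 45 < 38).
Result: Not a valid BST


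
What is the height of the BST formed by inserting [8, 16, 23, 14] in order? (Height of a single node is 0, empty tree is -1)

Insertion order: [8, 16, 23, 14]
Tree (level-order array): [8, None, 16, 14, 23]
Compute height bottom-up (empty subtree = -1):
  height(14) = 1 + max(-1, -1) = 0
  height(23) = 1 + max(-1, -1) = 0
  height(16) = 1 + max(0, 0) = 1
  height(8) = 1 + max(-1, 1) = 2
Height = 2


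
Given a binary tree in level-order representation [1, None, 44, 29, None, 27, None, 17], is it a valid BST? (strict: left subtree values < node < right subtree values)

Level-order array: [1, None, 44, 29, None, 27, None, 17]
Validate using subtree bounds (lo, hi): at each node, require lo < value < hi,
then recurse left with hi=value and right with lo=value.
Preorder trace (stopping at first violation):
  at node 1 with bounds (-inf, +inf): OK
  at node 44 with bounds (1, +inf): OK
  at node 29 with bounds (1, 44): OK
  at node 27 with bounds (1, 29): OK
  at node 17 with bounds (1, 27): OK
No violation found at any node.
Result: Valid BST


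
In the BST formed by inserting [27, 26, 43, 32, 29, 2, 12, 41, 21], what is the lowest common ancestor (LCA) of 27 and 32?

Tree insertion order: [27, 26, 43, 32, 29, 2, 12, 41, 21]
Tree (level-order array): [27, 26, 43, 2, None, 32, None, None, 12, 29, 41, None, 21]
In a BST, the LCA of p=27, q=32 is the first node v on the
root-to-leaf path with p <= v <= q (go left if both < v, right if both > v).
Walk from root:
  at 27: 27 <= 27 <= 32, this is the LCA
LCA = 27


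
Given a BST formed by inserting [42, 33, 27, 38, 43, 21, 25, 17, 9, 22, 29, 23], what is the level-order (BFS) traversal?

Tree insertion order: [42, 33, 27, 38, 43, 21, 25, 17, 9, 22, 29, 23]
Tree (level-order array): [42, 33, 43, 27, 38, None, None, 21, 29, None, None, 17, 25, None, None, 9, None, 22, None, None, None, None, 23]
BFS from the root, enqueuing left then right child of each popped node:
  queue [42] -> pop 42, enqueue [33, 43], visited so far: [42]
  queue [33, 43] -> pop 33, enqueue [27, 38], visited so far: [42, 33]
  queue [43, 27, 38] -> pop 43, enqueue [none], visited so far: [42, 33, 43]
  queue [27, 38] -> pop 27, enqueue [21, 29], visited so far: [42, 33, 43, 27]
  queue [38, 21, 29] -> pop 38, enqueue [none], visited so far: [42, 33, 43, 27, 38]
  queue [21, 29] -> pop 21, enqueue [17, 25], visited so far: [42, 33, 43, 27, 38, 21]
  queue [29, 17, 25] -> pop 29, enqueue [none], visited so far: [42, 33, 43, 27, 38, 21, 29]
  queue [17, 25] -> pop 17, enqueue [9], visited so far: [42, 33, 43, 27, 38, 21, 29, 17]
  queue [25, 9] -> pop 25, enqueue [22], visited so far: [42, 33, 43, 27, 38, 21, 29, 17, 25]
  queue [9, 22] -> pop 9, enqueue [none], visited so far: [42, 33, 43, 27, 38, 21, 29, 17, 25, 9]
  queue [22] -> pop 22, enqueue [23], visited so far: [42, 33, 43, 27, 38, 21, 29, 17, 25, 9, 22]
  queue [23] -> pop 23, enqueue [none], visited so far: [42, 33, 43, 27, 38, 21, 29, 17, 25, 9, 22, 23]
Result: [42, 33, 43, 27, 38, 21, 29, 17, 25, 9, 22, 23]


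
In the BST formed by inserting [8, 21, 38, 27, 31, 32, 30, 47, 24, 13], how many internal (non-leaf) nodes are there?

Tree built from: [8, 21, 38, 27, 31, 32, 30, 47, 24, 13]
Tree (level-order array): [8, None, 21, 13, 38, None, None, 27, 47, 24, 31, None, None, None, None, 30, 32]
Rule: An internal node has at least one child.
Per-node child counts:
  node 8: 1 child(ren)
  node 21: 2 child(ren)
  node 13: 0 child(ren)
  node 38: 2 child(ren)
  node 27: 2 child(ren)
  node 24: 0 child(ren)
  node 31: 2 child(ren)
  node 30: 0 child(ren)
  node 32: 0 child(ren)
  node 47: 0 child(ren)
Matching nodes: [8, 21, 38, 27, 31]
Count of internal (non-leaf) nodes: 5


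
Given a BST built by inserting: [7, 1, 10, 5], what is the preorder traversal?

Tree insertion order: [7, 1, 10, 5]
Tree (level-order array): [7, 1, 10, None, 5]
Preorder traversal: [7, 1, 5, 10]


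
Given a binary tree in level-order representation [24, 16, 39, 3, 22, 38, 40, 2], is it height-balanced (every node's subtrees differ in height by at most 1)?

Tree (level-order array): [24, 16, 39, 3, 22, 38, 40, 2]
Definition: a tree is height-balanced if, at every node, |h(left) - h(right)| <= 1 (empty subtree has height -1).
Bottom-up per-node check:
  node 2: h_left=-1, h_right=-1, diff=0 [OK], height=0
  node 3: h_left=0, h_right=-1, diff=1 [OK], height=1
  node 22: h_left=-1, h_right=-1, diff=0 [OK], height=0
  node 16: h_left=1, h_right=0, diff=1 [OK], height=2
  node 38: h_left=-1, h_right=-1, diff=0 [OK], height=0
  node 40: h_left=-1, h_right=-1, diff=0 [OK], height=0
  node 39: h_left=0, h_right=0, diff=0 [OK], height=1
  node 24: h_left=2, h_right=1, diff=1 [OK], height=3
All nodes satisfy the balance condition.
Result: Balanced


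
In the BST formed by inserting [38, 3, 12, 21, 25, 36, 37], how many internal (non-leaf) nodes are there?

Tree built from: [38, 3, 12, 21, 25, 36, 37]
Tree (level-order array): [38, 3, None, None, 12, None, 21, None, 25, None, 36, None, 37]
Rule: An internal node has at least one child.
Per-node child counts:
  node 38: 1 child(ren)
  node 3: 1 child(ren)
  node 12: 1 child(ren)
  node 21: 1 child(ren)
  node 25: 1 child(ren)
  node 36: 1 child(ren)
  node 37: 0 child(ren)
Matching nodes: [38, 3, 12, 21, 25, 36]
Count of internal (non-leaf) nodes: 6


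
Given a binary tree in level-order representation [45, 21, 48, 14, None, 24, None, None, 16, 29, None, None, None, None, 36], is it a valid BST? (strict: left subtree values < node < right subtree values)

Level-order array: [45, 21, 48, 14, None, 24, None, None, 16, 29, None, None, None, None, 36]
Validate using subtree bounds (lo, hi): at each node, require lo < value < hi,
then recurse left with hi=value and right with lo=value.
Preorder trace (stopping at first violation):
  at node 45 with bounds (-inf, +inf): OK
  at node 21 with bounds (-inf, 45): OK
  at node 14 with bounds (-inf, 21): OK
  at node 16 with bounds (14, 21): OK
  at node 48 with bounds (45, +inf): OK
  at node 24 with bounds (45, 48): VIOLATION
Node 24 violates its bound: not (45 < 24 < 48).
Result: Not a valid BST


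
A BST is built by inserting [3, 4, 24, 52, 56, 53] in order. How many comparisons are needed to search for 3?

Search path for 3: 3
Found: True
Comparisons: 1


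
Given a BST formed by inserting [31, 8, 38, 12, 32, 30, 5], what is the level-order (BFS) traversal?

Tree insertion order: [31, 8, 38, 12, 32, 30, 5]
Tree (level-order array): [31, 8, 38, 5, 12, 32, None, None, None, None, 30]
BFS from the root, enqueuing left then right child of each popped node:
  queue [31] -> pop 31, enqueue [8, 38], visited so far: [31]
  queue [8, 38] -> pop 8, enqueue [5, 12], visited so far: [31, 8]
  queue [38, 5, 12] -> pop 38, enqueue [32], visited so far: [31, 8, 38]
  queue [5, 12, 32] -> pop 5, enqueue [none], visited so far: [31, 8, 38, 5]
  queue [12, 32] -> pop 12, enqueue [30], visited so far: [31, 8, 38, 5, 12]
  queue [32, 30] -> pop 32, enqueue [none], visited so far: [31, 8, 38, 5, 12, 32]
  queue [30] -> pop 30, enqueue [none], visited so far: [31, 8, 38, 5, 12, 32, 30]
Result: [31, 8, 38, 5, 12, 32, 30]


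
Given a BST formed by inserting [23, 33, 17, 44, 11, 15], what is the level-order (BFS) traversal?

Tree insertion order: [23, 33, 17, 44, 11, 15]
Tree (level-order array): [23, 17, 33, 11, None, None, 44, None, 15]
BFS from the root, enqueuing left then right child of each popped node:
  queue [23] -> pop 23, enqueue [17, 33], visited so far: [23]
  queue [17, 33] -> pop 17, enqueue [11], visited so far: [23, 17]
  queue [33, 11] -> pop 33, enqueue [44], visited so far: [23, 17, 33]
  queue [11, 44] -> pop 11, enqueue [15], visited so far: [23, 17, 33, 11]
  queue [44, 15] -> pop 44, enqueue [none], visited so far: [23, 17, 33, 11, 44]
  queue [15] -> pop 15, enqueue [none], visited so far: [23, 17, 33, 11, 44, 15]
Result: [23, 17, 33, 11, 44, 15]


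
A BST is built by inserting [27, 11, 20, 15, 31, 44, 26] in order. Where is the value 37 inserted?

Starting tree (level order): [27, 11, 31, None, 20, None, 44, 15, 26]
Insertion path: 27 -> 31 -> 44
Result: insert 37 as left child of 44
Final tree (level order): [27, 11, 31, None, 20, None, 44, 15, 26, 37]


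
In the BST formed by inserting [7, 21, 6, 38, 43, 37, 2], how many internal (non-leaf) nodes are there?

Tree built from: [7, 21, 6, 38, 43, 37, 2]
Tree (level-order array): [7, 6, 21, 2, None, None, 38, None, None, 37, 43]
Rule: An internal node has at least one child.
Per-node child counts:
  node 7: 2 child(ren)
  node 6: 1 child(ren)
  node 2: 0 child(ren)
  node 21: 1 child(ren)
  node 38: 2 child(ren)
  node 37: 0 child(ren)
  node 43: 0 child(ren)
Matching nodes: [7, 6, 21, 38]
Count of internal (non-leaf) nodes: 4


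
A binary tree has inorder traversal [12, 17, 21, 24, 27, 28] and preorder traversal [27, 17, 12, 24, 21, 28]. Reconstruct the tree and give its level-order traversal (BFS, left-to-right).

Inorder:  [12, 17, 21, 24, 27, 28]
Preorder: [27, 17, 12, 24, 21, 28]
Algorithm: preorder visits root first, so consume preorder in order;
for each root, split the current inorder slice at that value into
left-subtree inorder and right-subtree inorder, then recurse.
Recursive splits:
  root=27; inorder splits into left=[12, 17, 21, 24], right=[28]
  root=17; inorder splits into left=[12], right=[21, 24]
  root=12; inorder splits into left=[], right=[]
  root=24; inorder splits into left=[21], right=[]
  root=21; inorder splits into left=[], right=[]
  root=28; inorder splits into left=[], right=[]
Reconstructed level-order: [27, 17, 28, 12, 24, 21]


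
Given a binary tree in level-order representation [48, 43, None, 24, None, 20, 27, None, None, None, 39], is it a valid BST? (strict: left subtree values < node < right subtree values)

Level-order array: [48, 43, None, 24, None, 20, 27, None, None, None, 39]
Validate using subtree bounds (lo, hi): at each node, require lo < value < hi,
then recurse left with hi=value and right with lo=value.
Preorder trace (stopping at first violation):
  at node 48 with bounds (-inf, +inf): OK
  at node 43 with bounds (-inf, 48): OK
  at node 24 with bounds (-inf, 43): OK
  at node 20 with bounds (-inf, 24): OK
  at node 27 with bounds (24, 43): OK
  at node 39 with bounds (27, 43): OK
No violation found at any node.
Result: Valid BST


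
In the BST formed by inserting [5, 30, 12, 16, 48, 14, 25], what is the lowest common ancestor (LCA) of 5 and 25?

Tree insertion order: [5, 30, 12, 16, 48, 14, 25]
Tree (level-order array): [5, None, 30, 12, 48, None, 16, None, None, 14, 25]
In a BST, the LCA of p=5, q=25 is the first node v on the
root-to-leaf path with p <= v <= q (go left if both < v, right if both > v).
Walk from root:
  at 5: 5 <= 5 <= 25, this is the LCA
LCA = 5


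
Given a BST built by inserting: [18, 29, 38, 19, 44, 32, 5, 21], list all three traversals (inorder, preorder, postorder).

Tree insertion order: [18, 29, 38, 19, 44, 32, 5, 21]
Tree (level-order array): [18, 5, 29, None, None, 19, 38, None, 21, 32, 44]
Inorder (L, root, R): [5, 18, 19, 21, 29, 32, 38, 44]
Preorder (root, L, R): [18, 5, 29, 19, 21, 38, 32, 44]
Postorder (L, R, root): [5, 21, 19, 32, 44, 38, 29, 18]


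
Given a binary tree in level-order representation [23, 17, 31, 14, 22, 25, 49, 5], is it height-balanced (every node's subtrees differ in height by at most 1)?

Tree (level-order array): [23, 17, 31, 14, 22, 25, 49, 5]
Definition: a tree is height-balanced if, at every node, |h(left) - h(right)| <= 1 (empty subtree has height -1).
Bottom-up per-node check:
  node 5: h_left=-1, h_right=-1, diff=0 [OK], height=0
  node 14: h_left=0, h_right=-1, diff=1 [OK], height=1
  node 22: h_left=-1, h_right=-1, diff=0 [OK], height=0
  node 17: h_left=1, h_right=0, diff=1 [OK], height=2
  node 25: h_left=-1, h_right=-1, diff=0 [OK], height=0
  node 49: h_left=-1, h_right=-1, diff=0 [OK], height=0
  node 31: h_left=0, h_right=0, diff=0 [OK], height=1
  node 23: h_left=2, h_right=1, diff=1 [OK], height=3
All nodes satisfy the balance condition.
Result: Balanced


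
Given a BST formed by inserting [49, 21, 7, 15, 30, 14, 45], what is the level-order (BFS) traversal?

Tree insertion order: [49, 21, 7, 15, 30, 14, 45]
Tree (level-order array): [49, 21, None, 7, 30, None, 15, None, 45, 14]
BFS from the root, enqueuing left then right child of each popped node:
  queue [49] -> pop 49, enqueue [21], visited so far: [49]
  queue [21] -> pop 21, enqueue [7, 30], visited so far: [49, 21]
  queue [7, 30] -> pop 7, enqueue [15], visited so far: [49, 21, 7]
  queue [30, 15] -> pop 30, enqueue [45], visited so far: [49, 21, 7, 30]
  queue [15, 45] -> pop 15, enqueue [14], visited so far: [49, 21, 7, 30, 15]
  queue [45, 14] -> pop 45, enqueue [none], visited so far: [49, 21, 7, 30, 15, 45]
  queue [14] -> pop 14, enqueue [none], visited so far: [49, 21, 7, 30, 15, 45, 14]
Result: [49, 21, 7, 30, 15, 45, 14]


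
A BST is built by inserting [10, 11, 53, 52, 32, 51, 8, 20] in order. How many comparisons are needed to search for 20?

Search path for 20: 10 -> 11 -> 53 -> 52 -> 32 -> 20
Found: True
Comparisons: 6


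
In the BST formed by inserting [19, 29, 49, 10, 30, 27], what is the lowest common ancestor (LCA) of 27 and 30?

Tree insertion order: [19, 29, 49, 10, 30, 27]
Tree (level-order array): [19, 10, 29, None, None, 27, 49, None, None, 30]
In a BST, the LCA of p=27, q=30 is the first node v on the
root-to-leaf path with p <= v <= q (go left if both < v, right if both > v).
Walk from root:
  at 19: both 27 and 30 > 19, go right
  at 29: 27 <= 29 <= 30, this is the LCA
LCA = 29


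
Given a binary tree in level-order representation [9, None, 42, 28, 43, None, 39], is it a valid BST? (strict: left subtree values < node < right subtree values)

Level-order array: [9, None, 42, 28, 43, None, 39]
Validate using subtree bounds (lo, hi): at each node, require lo < value < hi,
then recurse left with hi=value and right with lo=value.
Preorder trace (stopping at first violation):
  at node 9 with bounds (-inf, +inf): OK
  at node 42 with bounds (9, +inf): OK
  at node 28 with bounds (9, 42): OK
  at node 39 with bounds (28, 42): OK
  at node 43 with bounds (42, +inf): OK
No violation found at any node.
Result: Valid BST


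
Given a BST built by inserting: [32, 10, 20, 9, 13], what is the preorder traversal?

Tree insertion order: [32, 10, 20, 9, 13]
Tree (level-order array): [32, 10, None, 9, 20, None, None, 13]
Preorder traversal: [32, 10, 9, 20, 13]


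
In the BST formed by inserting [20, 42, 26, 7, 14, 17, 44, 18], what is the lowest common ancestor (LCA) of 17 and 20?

Tree insertion order: [20, 42, 26, 7, 14, 17, 44, 18]
Tree (level-order array): [20, 7, 42, None, 14, 26, 44, None, 17, None, None, None, None, None, 18]
In a BST, the LCA of p=17, q=20 is the first node v on the
root-to-leaf path with p <= v <= q (go left if both < v, right if both > v).
Walk from root:
  at 20: 17 <= 20 <= 20, this is the LCA
LCA = 20


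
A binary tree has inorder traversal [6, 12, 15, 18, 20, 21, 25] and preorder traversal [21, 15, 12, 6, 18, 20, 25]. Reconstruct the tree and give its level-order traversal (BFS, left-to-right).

Inorder:  [6, 12, 15, 18, 20, 21, 25]
Preorder: [21, 15, 12, 6, 18, 20, 25]
Algorithm: preorder visits root first, so consume preorder in order;
for each root, split the current inorder slice at that value into
left-subtree inorder and right-subtree inorder, then recurse.
Recursive splits:
  root=21; inorder splits into left=[6, 12, 15, 18, 20], right=[25]
  root=15; inorder splits into left=[6, 12], right=[18, 20]
  root=12; inorder splits into left=[6], right=[]
  root=6; inorder splits into left=[], right=[]
  root=18; inorder splits into left=[], right=[20]
  root=20; inorder splits into left=[], right=[]
  root=25; inorder splits into left=[], right=[]
Reconstructed level-order: [21, 15, 25, 12, 18, 6, 20]


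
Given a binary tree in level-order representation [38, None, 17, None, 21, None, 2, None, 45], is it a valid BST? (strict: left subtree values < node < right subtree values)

Level-order array: [38, None, 17, None, 21, None, 2, None, 45]
Validate using subtree bounds (lo, hi): at each node, require lo < value < hi,
then recurse left with hi=value and right with lo=value.
Preorder trace (stopping at first violation):
  at node 38 with bounds (-inf, +inf): OK
  at node 17 with bounds (38, +inf): VIOLATION
Node 17 violates its bound: not (38 < 17 < +inf).
Result: Not a valid BST


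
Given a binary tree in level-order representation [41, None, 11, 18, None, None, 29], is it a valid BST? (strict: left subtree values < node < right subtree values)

Level-order array: [41, None, 11, 18, None, None, 29]
Validate using subtree bounds (lo, hi): at each node, require lo < value < hi,
then recurse left with hi=value and right with lo=value.
Preorder trace (stopping at first violation):
  at node 41 with bounds (-inf, +inf): OK
  at node 11 with bounds (41, +inf): VIOLATION
Node 11 violates its bound: not (41 < 11 < +inf).
Result: Not a valid BST


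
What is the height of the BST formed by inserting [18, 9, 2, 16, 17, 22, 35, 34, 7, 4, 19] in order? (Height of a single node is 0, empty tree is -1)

Insertion order: [18, 9, 2, 16, 17, 22, 35, 34, 7, 4, 19]
Tree (level-order array): [18, 9, 22, 2, 16, 19, 35, None, 7, None, 17, None, None, 34, None, 4]
Compute height bottom-up (empty subtree = -1):
  height(4) = 1 + max(-1, -1) = 0
  height(7) = 1 + max(0, -1) = 1
  height(2) = 1 + max(-1, 1) = 2
  height(17) = 1 + max(-1, -1) = 0
  height(16) = 1 + max(-1, 0) = 1
  height(9) = 1 + max(2, 1) = 3
  height(19) = 1 + max(-1, -1) = 0
  height(34) = 1 + max(-1, -1) = 0
  height(35) = 1 + max(0, -1) = 1
  height(22) = 1 + max(0, 1) = 2
  height(18) = 1 + max(3, 2) = 4
Height = 4


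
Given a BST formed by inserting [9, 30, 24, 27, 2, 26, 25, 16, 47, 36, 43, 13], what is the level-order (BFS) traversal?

Tree insertion order: [9, 30, 24, 27, 2, 26, 25, 16, 47, 36, 43, 13]
Tree (level-order array): [9, 2, 30, None, None, 24, 47, 16, 27, 36, None, 13, None, 26, None, None, 43, None, None, 25]
BFS from the root, enqueuing left then right child of each popped node:
  queue [9] -> pop 9, enqueue [2, 30], visited so far: [9]
  queue [2, 30] -> pop 2, enqueue [none], visited so far: [9, 2]
  queue [30] -> pop 30, enqueue [24, 47], visited so far: [9, 2, 30]
  queue [24, 47] -> pop 24, enqueue [16, 27], visited so far: [9, 2, 30, 24]
  queue [47, 16, 27] -> pop 47, enqueue [36], visited so far: [9, 2, 30, 24, 47]
  queue [16, 27, 36] -> pop 16, enqueue [13], visited so far: [9, 2, 30, 24, 47, 16]
  queue [27, 36, 13] -> pop 27, enqueue [26], visited so far: [9, 2, 30, 24, 47, 16, 27]
  queue [36, 13, 26] -> pop 36, enqueue [43], visited so far: [9, 2, 30, 24, 47, 16, 27, 36]
  queue [13, 26, 43] -> pop 13, enqueue [none], visited so far: [9, 2, 30, 24, 47, 16, 27, 36, 13]
  queue [26, 43] -> pop 26, enqueue [25], visited so far: [9, 2, 30, 24, 47, 16, 27, 36, 13, 26]
  queue [43, 25] -> pop 43, enqueue [none], visited so far: [9, 2, 30, 24, 47, 16, 27, 36, 13, 26, 43]
  queue [25] -> pop 25, enqueue [none], visited so far: [9, 2, 30, 24, 47, 16, 27, 36, 13, 26, 43, 25]
Result: [9, 2, 30, 24, 47, 16, 27, 36, 13, 26, 43, 25]


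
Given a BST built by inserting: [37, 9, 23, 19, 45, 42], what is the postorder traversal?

Tree insertion order: [37, 9, 23, 19, 45, 42]
Tree (level-order array): [37, 9, 45, None, 23, 42, None, 19]
Postorder traversal: [19, 23, 9, 42, 45, 37]


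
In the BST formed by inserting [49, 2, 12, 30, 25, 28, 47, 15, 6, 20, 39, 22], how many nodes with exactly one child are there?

Tree built from: [49, 2, 12, 30, 25, 28, 47, 15, 6, 20, 39, 22]
Tree (level-order array): [49, 2, None, None, 12, 6, 30, None, None, 25, 47, 15, 28, 39, None, None, 20, None, None, None, None, None, 22]
Rule: These are nodes with exactly 1 non-null child.
Per-node child counts:
  node 49: 1 child(ren)
  node 2: 1 child(ren)
  node 12: 2 child(ren)
  node 6: 0 child(ren)
  node 30: 2 child(ren)
  node 25: 2 child(ren)
  node 15: 1 child(ren)
  node 20: 1 child(ren)
  node 22: 0 child(ren)
  node 28: 0 child(ren)
  node 47: 1 child(ren)
  node 39: 0 child(ren)
Matching nodes: [49, 2, 15, 20, 47]
Count of nodes with exactly one child: 5


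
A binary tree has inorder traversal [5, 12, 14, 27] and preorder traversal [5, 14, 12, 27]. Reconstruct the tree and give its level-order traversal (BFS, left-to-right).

Inorder:  [5, 12, 14, 27]
Preorder: [5, 14, 12, 27]
Algorithm: preorder visits root first, so consume preorder in order;
for each root, split the current inorder slice at that value into
left-subtree inorder and right-subtree inorder, then recurse.
Recursive splits:
  root=5; inorder splits into left=[], right=[12, 14, 27]
  root=14; inorder splits into left=[12], right=[27]
  root=12; inorder splits into left=[], right=[]
  root=27; inorder splits into left=[], right=[]
Reconstructed level-order: [5, 14, 12, 27]


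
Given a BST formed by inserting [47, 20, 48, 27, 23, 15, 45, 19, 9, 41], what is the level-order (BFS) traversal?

Tree insertion order: [47, 20, 48, 27, 23, 15, 45, 19, 9, 41]
Tree (level-order array): [47, 20, 48, 15, 27, None, None, 9, 19, 23, 45, None, None, None, None, None, None, 41]
BFS from the root, enqueuing left then right child of each popped node:
  queue [47] -> pop 47, enqueue [20, 48], visited so far: [47]
  queue [20, 48] -> pop 20, enqueue [15, 27], visited so far: [47, 20]
  queue [48, 15, 27] -> pop 48, enqueue [none], visited so far: [47, 20, 48]
  queue [15, 27] -> pop 15, enqueue [9, 19], visited so far: [47, 20, 48, 15]
  queue [27, 9, 19] -> pop 27, enqueue [23, 45], visited so far: [47, 20, 48, 15, 27]
  queue [9, 19, 23, 45] -> pop 9, enqueue [none], visited so far: [47, 20, 48, 15, 27, 9]
  queue [19, 23, 45] -> pop 19, enqueue [none], visited so far: [47, 20, 48, 15, 27, 9, 19]
  queue [23, 45] -> pop 23, enqueue [none], visited so far: [47, 20, 48, 15, 27, 9, 19, 23]
  queue [45] -> pop 45, enqueue [41], visited so far: [47, 20, 48, 15, 27, 9, 19, 23, 45]
  queue [41] -> pop 41, enqueue [none], visited so far: [47, 20, 48, 15, 27, 9, 19, 23, 45, 41]
Result: [47, 20, 48, 15, 27, 9, 19, 23, 45, 41]


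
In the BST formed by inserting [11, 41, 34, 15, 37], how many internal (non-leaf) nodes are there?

Tree built from: [11, 41, 34, 15, 37]
Tree (level-order array): [11, None, 41, 34, None, 15, 37]
Rule: An internal node has at least one child.
Per-node child counts:
  node 11: 1 child(ren)
  node 41: 1 child(ren)
  node 34: 2 child(ren)
  node 15: 0 child(ren)
  node 37: 0 child(ren)
Matching nodes: [11, 41, 34]
Count of internal (non-leaf) nodes: 3


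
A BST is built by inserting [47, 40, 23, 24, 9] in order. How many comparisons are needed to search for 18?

Search path for 18: 47 -> 40 -> 23 -> 9
Found: False
Comparisons: 4


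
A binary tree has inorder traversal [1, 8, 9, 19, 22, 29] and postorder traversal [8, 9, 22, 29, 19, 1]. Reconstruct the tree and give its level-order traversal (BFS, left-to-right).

Inorder:   [1, 8, 9, 19, 22, 29]
Postorder: [8, 9, 22, 29, 19, 1]
Algorithm: postorder visits root last, so walk postorder right-to-left;
each value is the root of the current inorder slice — split it at that
value, recurse on the right subtree first, then the left.
Recursive splits:
  root=1; inorder splits into left=[], right=[8, 9, 19, 22, 29]
  root=19; inorder splits into left=[8, 9], right=[22, 29]
  root=29; inorder splits into left=[22], right=[]
  root=22; inorder splits into left=[], right=[]
  root=9; inorder splits into left=[8], right=[]
  root=8; inorder splits into left=[], right=[]
Reconstructed level-order: [1, 19, 9, 29, 8, 22]


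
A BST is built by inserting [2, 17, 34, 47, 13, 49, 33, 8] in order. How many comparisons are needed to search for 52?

Search path for 52: 2 -> 17 -> 34 -> 47 -> 49
Found: False
Comparisons: 5
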